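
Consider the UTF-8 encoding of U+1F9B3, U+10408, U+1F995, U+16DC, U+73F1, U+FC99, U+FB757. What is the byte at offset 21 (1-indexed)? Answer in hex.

1-indexed offset 21 is 0-indexed offset 20.
U+1F9B3 → 4-byte form F0 9F A6 B3 at offsets 0–3.
U+10408 → 4-byte form F0 90 90 88 at offsets 4–7.
U+1F995 → 4-byte form F0 9F A6 95 at offsets 8–11.
U+16DC → 3-byte form E1 9B 9C at offsets 12–14.
U+73F1 → 3-byte form E7 8F B1 at offsets 15–17.
U+FC99 → 3-byte form EF B2 99 at offsets 18–20.
Offset 20 falls in char 6's range; it's byte 3 of EF B2 99 = 0x99.

0x99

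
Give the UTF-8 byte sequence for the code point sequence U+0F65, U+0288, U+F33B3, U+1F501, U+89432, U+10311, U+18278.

E0 BD A5 CA 88 F3 B3 8E B3 F0 9F 94 81 F2 89 90 B2 F0 90 8C 91 F0 98 89 B8

U+0F65: 3-byte form → E0 BD A5.
U+0288: 2-byte form → CA 88.
U+F33B3: 4-byte form → F3 B3 8E B3.
U+1F501: 4-byte form → F0 9F 94 81.
U+89432: 4-byte form → F2 89 90 B2.
U+10311: 4-byte form → F0 90 8C 91.
U+18278: 4-byte form → F0 98 89 B8.
Concatenated (25 bytes): E0 BD A5 CA 88 F3 B3 8E B3 F0 9F 94 81 F2 89 90 B2 F0 90 8C 91 F0 98 89 B8.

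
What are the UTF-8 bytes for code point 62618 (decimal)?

U+F49A = 0xF49A = 62618 decimal. In range U+0800–U+FFFF → 3-byte form: 1110xxxx 10xxxxxx 10xxxxxx.
Binary (16 bits): 1111010010011010.
Split 4+6+6: 1111 | 010010 | 011010.
Byte 1: 11101111 = 0xEF.
Byte 2: 10010010 = 0x92.
Byte 3: 10011010 = 0x9A.

EF 92 9A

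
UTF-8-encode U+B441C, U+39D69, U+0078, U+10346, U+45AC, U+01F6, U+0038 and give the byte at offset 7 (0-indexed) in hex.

U+B441C → 4-byte form F2 B4 90 9C at offsets 0–3.
U+39D69 → 4-byte form F0 B9 B5 A9 at offsets 4–7.
Offset 7 falls in char 2's range; it's byte 4 of F0 B9 B5 A9 = 0xA9.

0xA9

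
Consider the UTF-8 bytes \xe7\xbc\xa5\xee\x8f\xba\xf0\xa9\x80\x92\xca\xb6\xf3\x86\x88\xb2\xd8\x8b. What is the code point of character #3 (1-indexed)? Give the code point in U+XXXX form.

Offset 0: leading byte 0xE7 = 11100111 → 3-byte char #1 = E7 BC A5.
Offset 3: leading byte 0xEE = 11101110 → 3-byte char #2 = EE 8F BA.
Offset 6: leading byte 0xF0 = 11110000 → 4-byte char #3 = F0 A9 80 92.
Leading byte 0xF0 = 11110000 matches 11110xxx → 4-byte sequence.
Byte 1: 0xF0 = 11110000, payload 000 (3 bits).
Byte 2: 0xA9 = 10101001 (10xxxxxx ✓), payload 101001.
Byte 3: 0x80 = 10000000 (10xxxxxx ✓), payload 000000.
Byte 4: 0x92 = 10010010 (10xxxxxx ✓), payload 010010.
Concatenate: 000101001000000010010 = 0x29012 (21 bits → U+29012).

U+29012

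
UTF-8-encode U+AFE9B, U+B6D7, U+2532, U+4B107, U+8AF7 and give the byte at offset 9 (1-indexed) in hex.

0x94

1-indexed offset 9 is 0-indexed offset 8.
U+AFE9B → 4-byte form F2 AF BA 9B at offsets 0–3.
U+B6D7 → 3-byte form EB 9B 97 at offsets 4–6.
U+2532 → 3-byte form E2 94 B2 at offsets 7–9.
Offset 8 falls in char 3's range; it's byte 2 of E2 94 B2 = 0x94.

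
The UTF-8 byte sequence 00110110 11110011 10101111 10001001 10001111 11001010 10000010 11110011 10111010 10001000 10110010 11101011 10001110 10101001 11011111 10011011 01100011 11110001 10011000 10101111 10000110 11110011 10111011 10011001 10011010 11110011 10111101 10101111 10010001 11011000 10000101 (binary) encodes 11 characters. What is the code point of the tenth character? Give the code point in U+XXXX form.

Offset 0: leading byte 0x36 = 00110110 → 1-byte char #1 = 36.
Offset 1: leading byte 0xF3 = 11110011 → 4-byte char #2 = F3 AF 89 8F.
Offset 5: leading byte 0xCA = 11001010 → 2-byte char #3 = CA 82.
Offset 7: leading byte 0xF3 = 11110011 → 4-byte char #4 = F3 BA 88 B2.
Offset 11: leading byte 0xEB = 11101011 → 3-byte char #5 = EB 8E A9.
Offset 14: leading byte 0xDF = 11011111 → 2-byte char #6 = DF 9B.
Offset 16: leading byte 0x63 = 01100011 → 1-byte char #7 = 63.
Offset 17: leading byte 0xF1 = 11110001 → 4-byte char #8 = F1 98 AF 86.
Offset 21: leading byte 0xF3 = 11110011 → 4-byte char #9 = F3 BB 99 9A.
Offset 25: leading byte 0xF3 = 11110011 → 4-byte char #10 = F3 BD AF 91.
Leading byte 0xF3 = 11110011 matches 11110xxx → 4-byte sequence.
Byte 1: 0xF3 = 11110011, payload 011 (3 bits).
Byte 2: 0xBD = 10111101 (10xxxxxx ✓), payload 111101.
Byte 3: 0xAF = 10101111 (10xxxxxx ✓), payload 101111.
Byte 4: 0x91 = 10010001 (10xxxxxx ✓), payload 010001.
Concatenate: 011111101101111010001 = 0xFDBD1 (21 bits → U+FDBD1).

U+FDBD1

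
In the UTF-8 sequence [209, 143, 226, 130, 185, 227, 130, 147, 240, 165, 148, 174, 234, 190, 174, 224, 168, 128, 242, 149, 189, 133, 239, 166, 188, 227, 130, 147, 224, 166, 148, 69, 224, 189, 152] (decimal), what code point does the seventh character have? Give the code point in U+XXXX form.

Offset 0: leading byte 0xD1 = 11010001 → 2-byte char #1 = D1 8F.
Offset 2: leading byte 0xE2 = 11100010 → 3-byte char #2 = E2 82 B9.
Offset 5: leading byte 0xE3 = 11100011 → 3-byte char #3 = E3 82 93.
Offset 8: leading byte 0xF0 = 11110000 → 4-byte char #4 = F0 A5 94 AE.
Offset 12: leading byte 0xEA = 11101010 → 3-byte char #5 = EA BE AE.
Offset 15: leading byte 0xE0 = 11100000 → 3-byte char #6 = E0 A8 80.
Offset 18: leading byte 0xF2 = 11110010 → 4-byte char #7 = F2 95 BD 85.
Leading byte 0xF2 = 11110010 matches 11110xxx → 4-byte sequence.
Byte 1: 0xF2 = 11110010, payload 010 (3 bits).
Byte 2: 0x95 = 10010101 (10xxxxxx ✓), payload 010101.
Byte 3: 0xBD = 10111101 (10xxxxxx ✓), payload 111101.
Byte 4: 0x85 = 10000101 (10xxxxxx ✓), payload 000101.
Concatenate: 010010101111101000101 = 0x95F45 (21 bits → U+95F45).

U+95F45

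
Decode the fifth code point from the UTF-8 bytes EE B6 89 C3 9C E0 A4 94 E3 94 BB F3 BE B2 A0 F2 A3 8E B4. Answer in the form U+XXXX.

U+FECA0

Offset 0: leading byte 0xEE = 11101110 → 3-byte char #1 = EE B6 89.
Offset 3: leading byte 0xC3 = 11000011 → 2-byte char #2 = C3 9C.
Offset 5: leading byte 0xE0 = 11100000 → 3-byte char #3 = E0 A4 94.
Offset 8: leading byte 0xE3 = 11100011 → 3-byte char #4 = E3 94 BB.
Offset 11: leading byte 0xF3 = 11110011 → 4-byte char #5 = F3 BE B2 A0.
Leading byte 0xF3 = 11110011 matches 11110xxx → 4-byte sequence.
Byte 1: 0xF3 = 11110011, payload 011 (3 bits).
Byte 2: 0xBE = 10111110 (10xxxxxx ✓), payload 111110.
Byte 3: 0xB2 = 10110010 (10xxxxxx ✓), payload 110010.
Byte 4: 0xA0 = 10100000 (10xxxxxx ✓), payload 100000.
Concatenate: 011111110110010100000 = 0xFECA0 (21 bits → U+FECA0).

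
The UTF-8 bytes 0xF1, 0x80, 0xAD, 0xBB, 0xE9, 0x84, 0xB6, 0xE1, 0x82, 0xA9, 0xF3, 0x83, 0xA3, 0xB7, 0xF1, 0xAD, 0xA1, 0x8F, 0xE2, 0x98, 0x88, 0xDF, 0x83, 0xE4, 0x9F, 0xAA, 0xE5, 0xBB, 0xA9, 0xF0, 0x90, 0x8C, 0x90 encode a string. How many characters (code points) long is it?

Byte at offset 0: 0xF1 = 11110001 → 4-byte char (#1). Advance 4.
Byte at offset 4: 0xE9 = 11101001 → 3-byte char (#2). Advance 3.
Byte at offset 7: 0xE1 = 11100001 → 3-byte char (#3). Advance 3.
Byte at offset 10: 0xF3 = 11110011 → 4-byte char (#4). Advance 4.
Byte at offset 14: 0xF1 = 11110001 → 4-byte char (#5). Advance 4.
Byte at offset 18: 0xE2 = 11100010 → 3-byte char (#6). Advance 3.
Byte at offset 21: 0xDF = 11011111 → 2-byte char (#7). Advance 2.
Byte at offset 23: 0xE4 = 11100100 → 3-byte char (#8). Advance 3.
Byte at offset 26: 0xE5 = 11100101 → 3-byte char (#9). Advance 3.
Byte at offset 29: 0xF0 = 11110000 → 4-byte char (#10). Advance 4.
Reached end at offset 33 after 10 code points.

10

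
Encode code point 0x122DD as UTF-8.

F0 92 8B 9D

U+122DD = 0x122DD = 74461 decimal. In range U+10000–U+10FFFF → 4-byte form: 11110xxx 10xxxxxx 10xxxxxx 10xxxxxx.
Binary (21 bits): 000010010001011011101.
Split 3+6+6+6: 000 | 010010 | 001011 | 011101.
Byte 1: 11110000 = 0xF0.
Byte 2: 10010010 = 0x92.
Byte 3: 10001011 = 0x8B.
Byte 4: 10011101 = 0x9D.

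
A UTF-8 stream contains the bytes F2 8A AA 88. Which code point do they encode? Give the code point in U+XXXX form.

Leading byte 0xF2 = 11110010 matches 11110xxx → 4-byte sequence.
Byte 1: 0xF2 = 11110010, payload 010 (3 bits).
Byte 2: 0x8A = 10001010 (10xxxxxx ✓), payload 001010.
Byte 3: 0xAA = 10101010 (10xxxxxx ✓), payload 101010.
Byte 4: 0x88 = 10001000 (10xxxxxx ✓), payload 001000.
Concatenate: 010001010101010001000 = 0x8AA88 (21 bits → U+8AA88).

U+8AA88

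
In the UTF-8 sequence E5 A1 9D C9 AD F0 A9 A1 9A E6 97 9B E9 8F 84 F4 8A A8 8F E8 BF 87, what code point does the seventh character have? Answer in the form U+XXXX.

Offset 0: leading byte 0xE5 = 11100101 → 3-byte char #1 = E5 A1 9D.
Offset 3: leading byte 0xC9 = 11001001 → 2-byte char #2 = C9 AD.
Offset 5: leading byte 0xF0 = 11110000 → 4-byte char #3 = F0 A9 A1 9A.
Offset 9: leading byte 0xE6 = 11100110 → 3-byte char #4 = E6 97 9B.
Offset 12: leading byte 0xE9 = 11101001 → 3-byte char #5 = E9 8F 84.
Offset 15: leading byte 0xF4 = 11110100 → 4-byte char #6 = F4 8A A8 8F.
Offset 19: leading byte 0xE8 = 11101000 → 3-byte char #7 = E8 BF 87.
Leading byte 0xE8 = 11101000 matches 1110xxxx → 3-byte sequence.
Byte 1: 0xE8 = 11101000, payload 1000 (4 bits).
Byte 2: 0xBF = 10111111 (10xxxxxx ✓), payload 111111.
Byte 3: 0x87 = 10000111 (10xxxxxx ✓), payload 000111.
Concatenate: 1000111111000111 = 0x8FC7 (16 bits → U+8FC7).

U+8FC7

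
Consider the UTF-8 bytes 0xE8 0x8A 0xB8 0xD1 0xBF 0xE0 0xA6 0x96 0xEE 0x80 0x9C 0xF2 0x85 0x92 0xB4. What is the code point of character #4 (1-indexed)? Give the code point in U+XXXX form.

Offset 0: leading byte 0xE8 = 11101000 → 3-byte char #1 = E8 8A B8.
Offset 3: leading byte 0xD1 = 11010001 → 2-byte char #2 = D1 BF.
Offset 5: leading byte 0xE0 = 11100000 → 3-byte char #3 = E0 A6 96.
Offset 8: leading byte 0xEE = 11101110 → 3-byte char #4 = EE 80 9C.
Leading byte 0xEE = 11101110 matches 1110xxxx → 3-byte sequence.
Byte 1: 0xEE = 11101110, payload 1110 (4 bits).
Byte 2: 0x80 = 10000000 (10xxxxxx ✓), payload 000000.
Byte 3: 0x9C = 10011100 (10xxxxxx ✓), payload 011100.
Concatenate: 1110000000011100 = 0xE01C (16 bits → U+E01C).

U+E01C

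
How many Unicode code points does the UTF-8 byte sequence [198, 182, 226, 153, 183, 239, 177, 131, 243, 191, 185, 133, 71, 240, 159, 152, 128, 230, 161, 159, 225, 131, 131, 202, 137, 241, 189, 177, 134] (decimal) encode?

Byte at offset 0: 0xC6 = 11000110 → 2-byte char (#1). Advance 2.
Byte at offset 2: 0xE2 = 11100010 → 3-byte char (#2). Advance 3.
Byte at offset 5: 0xEF = 11101111 → 3-byte char (#3). Advance 3.
Byte at offset 8: 0xF3 = 11110011 → 4-byte char (#4). Advance 4.
Byte at offset 12: 0x47 = 01000111 → 1-byte char (#5). Advance 1.
Byte at offset 13: 0xF0 = 11110000 → 4-byte char (#6). Advance 4.
Byte at offset 17: 0xE6 = 11100110 → 3-byte char (#7). Advance 3.
Byte at offset 20: 0xE1 = 11100001 → 3-byte char (#8). Advance 3.
Byte at offset 23: 0xCA = 11001010 → 2-byte char (#9). Advance 2.
Byte at offset 25: 0xF1 = 11110001 → 4-byte char (#10). Advance 4.
Reached end at offset 29 after 10 code points.

10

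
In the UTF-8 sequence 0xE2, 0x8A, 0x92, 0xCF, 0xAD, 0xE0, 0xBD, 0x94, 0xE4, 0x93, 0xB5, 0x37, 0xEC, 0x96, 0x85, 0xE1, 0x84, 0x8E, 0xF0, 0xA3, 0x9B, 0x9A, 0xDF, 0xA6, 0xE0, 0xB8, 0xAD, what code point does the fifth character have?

U+0037

Offset 0: leading byte 0xE2 = 11100010 → 3-byte char #1 = E2 8A 92.
Offset 3: leading byte 0xCF = 11001111 → 2-byte char #2 = CF AD.
Offset 5: leading byte 0xE0 = 11100000 → 3-byte char #3 = E0 BD 94.
Offset 8: leading byte 0xE4 = 11100100 → 3-byte char #4 = E4 93 B5.
Offset 11: leading byte 0x37 = 00110111 → 1-byte char #5 = 37.
Leading byte 0x37 = 00110111 matches 0xxxxxxx → 1-byte sequence.
Byte 1: 0x37 = 00110111, payload 0110111 (7 bits).
Concatenate: 0110111 = 0x37 (7 bits → U+0037).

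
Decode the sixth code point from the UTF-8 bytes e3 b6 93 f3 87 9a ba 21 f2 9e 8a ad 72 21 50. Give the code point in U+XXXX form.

U+0021

Offset 0: leading byte 0xE3 = 11100011 → 3-byte char #1 = E3 B6 93.
Offset 3: leading byte 0xF3 = 11110011 → 4-byte char #2 = F3 87 9A BA.
Offset 7: leading byte 0x21 = 00100001 → 1-byte char #3 = 21.
Offset 8: leading byte 0xF2 = 11110010 → 4-byte char #4 = F2 9E 8A AD.
Offset 12: leading byte 0x72 = 01110010 → 1-byte char #5 = 72.
Offset 13: leading byte 0x21 = 00100001 → 1-byte char #6 = 21.
Leading byte 0x21 = 00100001 matches 0xxxxxxx → 1-byte sequence.
Byte 1: 0x21 = 00100001, payload 0100001 (7 bits).
Concatenate: 0100001 = 0x21 (7 bits → U+0021).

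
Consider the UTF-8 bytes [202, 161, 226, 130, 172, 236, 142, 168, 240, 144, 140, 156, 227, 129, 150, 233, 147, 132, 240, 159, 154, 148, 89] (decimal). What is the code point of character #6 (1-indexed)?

Offset 0: leading byte 0xCA = 11001010 → 2-byte char #1 = CA A1.
Offset 2: leading byte 0xE2 = 11100010 → 3-byte char #2 = E2 82 AC.
Offset 5: leading byte 0xEC = 11101100 → 3-byte char #3 = EC 8E A8.
Offset 8: leading byte 0xF0 = 11110000 → 4-byte char #4 = F0 90 8C 9C.
Offset 12: leading byte 0xE3 = 11100011 → 3-byte char #5 = E3 81 96.
Offset 15: leading byte 0xE9 = 11101001 → 3-byte char #6 = E9 93 84.
Leading byte 0xE9 = 11101001 matches 1110xxxx → 3-byte sequence.
Byte 1: 0xE9 = 11101001, payload 1001 (4 bits).
Byte 2: 0x93 = 10010011 (10xxxxxx ✓), payload 010011.
Byte 3: 0x84 = 10000100 (10xxxxxx ✓), payload 000100.
Concatenate: 1001010011000100 = 0x94C4 (16 bits → U+94C4).

U+94C4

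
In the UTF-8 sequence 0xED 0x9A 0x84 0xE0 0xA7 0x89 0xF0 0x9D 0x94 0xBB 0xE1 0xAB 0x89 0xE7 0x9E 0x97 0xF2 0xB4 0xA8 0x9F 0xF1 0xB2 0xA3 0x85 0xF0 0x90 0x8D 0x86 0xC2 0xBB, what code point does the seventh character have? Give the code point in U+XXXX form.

Offset 0: leading byte 0xED = 11101101 → 3-byte char #1 = ED 9A 84.
Offset 3: leading byte 0xE0 = 11100000 → 3-byte char #2 = E0 A7 89.
Offset 6: leading byte 0xF0 = 11110000 → 4-byte char #3 = F0 9D 94 BB.
Offset 10: leading byte 0xE1 = 11100001 → 3-byte char #4 = E1 AB 89.
Offset 13: leading byte 0xE7 = 11100111 → 3-byte char #5 = E7 9E 97.
Offset 16: leading byte 0xF2 = 11110010 → 4-byte char #6 = F2 B4 A8 9F.
Offset 20: leading byte 0xF1 = 11110001 → 4-byte char #7 = F1 B2 A3 85.
Leading byte 0xF1 = 11110001 matches 11110xxx → 4-byte sequence.
Byte 1: 0xF1 = 11110001, payload 001 (3 bits).
Byte 2: 0xB2 = 10110010 (10xxxxxx ✓), payload 110010.
Byte 3: 0xA3 = 10100011 (10xxxxxx ✓), payload 100011.
Byte 4: 0x85 = 10000101 (10xxxxxx ✓), payload 000101.
Concatenate: 001110010100011000101 = 0x728C5 (21 bits → U+728C5).

U+728C5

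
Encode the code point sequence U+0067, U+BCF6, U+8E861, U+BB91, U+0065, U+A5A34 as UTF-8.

U+0067: 1-byte form → 67.
U+BCF6: 3-byte form → EB B3 B6.
U+8E861: 4-byte form → F2 8E A1 A1.
U+BB91: 3-byte form → EB AE 91.
U+0065: 1-byte form → 65.
U+A5A34: 4-byte form → F2 A5 A8 B4.
Concatenated (16 bytes): 67 EB B3 B6 F2 8E A1 A1 EB AE 91 65 F2 A5 A8 B4.

67 EB B3 B6 F2 8E A1 A1 EB AE 91 65 F2 A5 A8 B4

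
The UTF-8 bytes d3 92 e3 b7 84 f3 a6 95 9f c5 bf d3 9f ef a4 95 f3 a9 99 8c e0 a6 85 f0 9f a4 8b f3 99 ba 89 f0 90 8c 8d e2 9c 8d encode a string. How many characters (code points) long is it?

12

Byte at offset 0: 0xD3 = 11010011 → 2-byte char (#1). Advance 2.
Byte at offset 2: 0xE3 = 11100011 → 3-byte char (#2). Advance 3.
Byte at offset 5: 0xF3 = 11110011 → 4-byte char (#3). Advance 4.
Byte at offset 9: 0xC5 = 11000101 → 2-byte char (#4). Advance 2.
Byte at offset 11: 0xD3 = 11010011 → 2-byte char (#5). Advance 2.
Byte at offset 13: 0xEF = 11101111 → 3-byte char (#6). Advance 3.
Byte at offset 16: 0xF3 = 11110011 → 4-byte char (#7). Advance 4.
Byte at offset 20: 0xE0 = 11100000 → 3-byte char (#8). Advance 3.
Byte at offset 23: 0xF0 = 11110000 → 4-byte char (#9). Advance 4.
Byte at offset 27: 0xF3 = 11110011 → 4-byte char (#10). Advance 4.
Byte at offset 31: 0xF0 = 11110000 → 4-byte char (#11). Advance 4.
Byte at offset 35: 0xE2 = 11100010 → 3-byte char (#12). Advance 3.
Reached end at offset 38 after 12 code points.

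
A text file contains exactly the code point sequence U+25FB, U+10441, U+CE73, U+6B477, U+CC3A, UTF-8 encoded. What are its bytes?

E2 97 BB F0 90 91 81 EC B9 B3 F1 AB 91 B7 EC B0 BA

U+25FB: 3-byte form → E2 97 BB.
U+10441: 4-byte form → F0 90 91 81.
U+CE73: 3-byte form → EC B9 B3.
U+6B477: 4-byte form → F1 AB 91 B7.
U+CC3A: 3-byte form → EC B0 BA.
Concatenated (17 bytes): E2 97 BB F0 90 91 81 EC B9 B3 F1 AB 91 B7 EC B0 BA.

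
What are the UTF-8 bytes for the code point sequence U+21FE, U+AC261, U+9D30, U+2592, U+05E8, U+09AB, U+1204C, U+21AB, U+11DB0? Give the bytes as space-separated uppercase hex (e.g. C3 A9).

U+21FE: 3-byte form → E2 87 BE.
U+AC261: 4-byte form → F2 AC 89 A1.
U+9D30: 3-byte form → E9 B4 B0.
U+2592: 3-byte form → E2 96 92.
U+05E8: 2-byte form → D7 A8.
U+09AB: 3-byte form → E0 A6 AB.
U+1204C: 4-byte form → F0 92 81 8C.
U+21AB: 3-byte form → E2 86 AB.
U+11DB0: 4-byte form → F0 91 B6 B0.
Concatenated (29 bytes): E2 87 BE F2 AC 89 A1 E9 B4 B0 E2 96 92 D7 A8 E0 A6 AB F0 92 81 8C E2 86 AB F0 91 B6 B0.

E2 87 BE F2 AC 89 A1 E9 B4 B0 E2 96 92 D7 A8 E0 A6 AB F0 92 81 8C E2 86 AB F0 91 B6 B0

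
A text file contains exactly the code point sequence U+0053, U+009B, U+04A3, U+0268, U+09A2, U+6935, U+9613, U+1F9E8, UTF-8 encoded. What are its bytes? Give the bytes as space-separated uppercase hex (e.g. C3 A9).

U+0053: 1-byte form → 53.
U+009B: 2-byte form → C2 9B.
U+04A3: 2-byte form → D2 A3.
U+0268: 2-byte form → C9 A8.
U+09A2: 3-byte form → E0 A6 A2.
U+6935: 3-byte form → E6 A4 B5.
U+9613: 3-byte form → E9 98 93.
U+1F9E8: 4-byte form → F0 9F A7 A8.
Concatenated (20 bytes): 53 C2 9B D2 A3 C9 A8 E0 A6 A2 E6 A4 B5 E9 98 93 F0 9F A7 A8.

53 C2 9B D2 A3 C9 A8 E0 A6 A2 E6 A4 B5 E9 98 93 F0 9F A7 A8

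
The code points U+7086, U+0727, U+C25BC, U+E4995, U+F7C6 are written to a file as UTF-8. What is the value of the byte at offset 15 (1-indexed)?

0x9F

1-indexed offset 15 is 0-indexed offset 14.
U+7086 → 3-byte form E7 82 86 at offsets 0–2.
U+0727 → 2-byte form DC A7 at offsets 3–4.
U+C25BC → 4-byte form F3 82 96 BC at offsets 5–8.
U+E4995 → 4-byte form F3 A4 A6 95 at offsets 9–12.
U+F7C6 → 3-byte form EF 9F 86 at offsets 13–15.
Offset 14 falls in char 5's range; it's byte 2 of EF 9F 86 = 0x9F.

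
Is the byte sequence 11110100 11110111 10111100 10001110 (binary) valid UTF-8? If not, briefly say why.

Leading byte 0xF4 = 11110100 → 4-byte form.
Byte 2 is 0xF7 = 11110111, which is not 10xxxxxx — expected a continuation byte.

invalid (non-continuation byte where continuation expected)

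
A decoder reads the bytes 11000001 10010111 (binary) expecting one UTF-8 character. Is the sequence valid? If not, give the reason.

invalid (overlong encoding)

Leading byte 0xC1 = 11000001 → 2-byte form.
Continuation bytes all match 10xxxxxx. Payload decodes to 0x57.
But 0x57 < 0x80, the minimum for a 2-byte sequence — this is an overlong encoding.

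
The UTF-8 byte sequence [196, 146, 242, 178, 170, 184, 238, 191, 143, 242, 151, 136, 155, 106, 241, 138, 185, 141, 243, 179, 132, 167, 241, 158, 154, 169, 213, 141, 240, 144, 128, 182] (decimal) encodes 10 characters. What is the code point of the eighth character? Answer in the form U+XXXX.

Offset 0: leading byte 0xC4 = 11000100 → 2-byte char #1 = C4 92.
Offset 2: leading byte 0xF2 = 11110010 → 4-byte char #2 = F2 B2 AA B8.
Offset 6: leading byte 0xEE = 11101110 → 3-byte char #3 = EE BF 8F.
Offset 9: leading byte 0xF2 = 11110010 → 4-byte char #4 = F2 97 88 9B.
Offset 13: leading byte 0x6A = 01101010 → 1-byte char #5 = 6A.
Offset 14: leading byte 0xF1 = 11110001 → 4-byte char #6 = F1 8A B9 8D.
Offset 18: leading byte 0xF3 = 11110011 → 4-byte char #7 = F3 B3 84 A7.
Offset 22: leading byte 0xF1 = 11110001 → 4-byte char #8 = F1 9E 9A A9.
Leading byte 0xF1 = 11110001 matches 11110xxx → 4-byte sequence.
Byte 1: 0xF1 = 11110001, payload 001 (3 bits).
Byte 2: 0x9E = 10011110 (10xxxxxx ✓), payload 011110.
Byte 3: 0x9A = 10011010 (10xxxxxx ✓), payload 011010.
Byte 4: 0xA9 = 10101001 (10xxxxxx ✓), payload 101001.
Concatenate: 001011110011010101001 = 0x5E6A9 (21 bits → U+5E6A9).

U+5E6A9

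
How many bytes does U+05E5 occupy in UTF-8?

U+05E5 = 0x5E5. UTF-8 uses 1 byte below 0x80, 2 below 0x800, 3 below 0x10000, 4 up to 0x10FFFF. 0x5E5 is in U+0080–U+07FF → 2 bytes.

2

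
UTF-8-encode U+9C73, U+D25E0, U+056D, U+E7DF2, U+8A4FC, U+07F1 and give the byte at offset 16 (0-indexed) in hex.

0xBC

U+9C73 → 3-byte form E9 B1 B3 at offsets 0–2.
U+D25E0 → 4-byte form F3 92 97 A0 at offsets 3–6.
U+056D → 2-byte form D5 AD at offsets 7–8.
U+E7DF2 → 4-byte form F3 A7 B7 B2 at offsets 9–12.
U+8A4FC → 4-byte form F2 8A 93 BC at offsets 13–16.
Offset 16 falls in char 5's range; it's byte 4 of F2 8A 93 BC = 0xBC.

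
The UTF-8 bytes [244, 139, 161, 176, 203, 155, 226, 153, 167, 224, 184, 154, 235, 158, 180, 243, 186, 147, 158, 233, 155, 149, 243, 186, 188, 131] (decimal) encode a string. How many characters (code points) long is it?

8

Byte at offset 0: 0xF4 = 11110100 → 4-byte char (#1). Advance 4.
Byte at offset 4: 0xCB = 11001011 → 2-byte char (#2). Advance 2.
Byte at offset 6: 0xE2 = 11100010 → 3-byte char (#3). Advance 3.
Byte at offset 9: 0xE0 = 11100000 → 3-byte char (#4). Advance 3.
Byte at offset 12: 0xEB = 11101011 → 3-byte char (#5). Advance 3.
Byte at offset 15: 0xF3 = 11110011 → 4-byte char (#6). Advance 4.
Byte at offset 19: 0xE9 = 11101001 → 3-byte char (#7). Advance 3.
Byte at offset 22: 0xF3 = 11110011 → 4-byte char (#8). Advance 4.
Reached end at offset 26 after 8 code points.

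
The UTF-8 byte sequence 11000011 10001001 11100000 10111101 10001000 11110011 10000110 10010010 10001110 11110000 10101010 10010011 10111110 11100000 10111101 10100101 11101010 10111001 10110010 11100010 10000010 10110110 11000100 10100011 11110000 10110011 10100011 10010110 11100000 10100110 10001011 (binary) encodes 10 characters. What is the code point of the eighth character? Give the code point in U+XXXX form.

U+0123

Offset 0: leading byte 0xC3 = 11000011 → 2-byte char #1 = C3 89.
Offset 2: leading byte 0xE0 = 11100000 → 3-byte char #2 = E0 BD 88.
Offset 5: leading byte 0xF3 = 11110011 → 4-byte char #3 = F3 86 92 8E.
Offset 9: leading byte 0xF0 = 11110000 → 4-byte char #4 = F0 AA 93 BE.
Offset 13: leading byte 0xE0 = 11100000 → 3-byte char #5 = E0 BD A5.
Offset 16: leading byte 0xEA = 11101010 → 3-byte char #6 = EA B9 B2.
Offset 19: leading byte 0xE2 = 11100010 → 3-byte char #7 = E2 82 B6.
Offset 22: leading byte 0xC4 = 11000100 → 2-byte char #8 = C4 A3.
Leading byte 0xC4 = 11000100 matches 110xxxxx → 2-byte sequence.
Byte 1: 0xC4 = 11000100, payload 00100 (5 bits).
Byte 2: 0xA3 = 10100011 (10xxxxxx ✓), payload 100011.
Concatenate: 00100100011 = 0x123 (11 bits → U+0123).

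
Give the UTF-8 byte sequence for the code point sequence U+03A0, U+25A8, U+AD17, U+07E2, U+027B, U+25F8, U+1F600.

CE A0 E2 96 A8 EA B4 97 DF A2 C9 BB E2 97 B8 F0 9F 98 80

U+03A0: 2-byte form → CE A0.
U+25A8: 3-byte form → E2 96 A8.
U+AD17: 3-byte form → EA B4 97.
U+07E2: 2-byte form → DF A2.
U+027B: 2-byte form → C9 BB.
U+25F8: 3-byte form → E2 97 B8.
U+1F600: 4-byte form → F0 9F 98 80.
Concatenated (19 bytes): CE A0 E2 96 A8 EA B4 97 DF A2 C9 BB E2 97 B8 F0 9F 98 80.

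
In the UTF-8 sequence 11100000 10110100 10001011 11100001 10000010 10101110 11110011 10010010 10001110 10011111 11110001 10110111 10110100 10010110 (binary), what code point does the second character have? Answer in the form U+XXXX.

U+10AE

Offset 0: leading byte 0xE0 = 11100000 → 3-byte char #1 = E0 B4 8B.
Offset 3: leading byte 0xE1 = 11100001 → 3-byte char #2 = E1 82 AE.
Leading byte 0xE1 = 11100001 matches 1110xxxx → 3-byte sequence.
Byte 1: 0xE1 = 11100001, payload 0001 (4 bits).
Byte 2: 0x82 = 10000010 (10xxxxxx ✓), payload 000010.
Byte 3: 0xAE = 10101110 (10xxxxxx ✓), payload 101110.
Concatenate: 0001000010101110 = 0x10AE (16 bits → U+10AE).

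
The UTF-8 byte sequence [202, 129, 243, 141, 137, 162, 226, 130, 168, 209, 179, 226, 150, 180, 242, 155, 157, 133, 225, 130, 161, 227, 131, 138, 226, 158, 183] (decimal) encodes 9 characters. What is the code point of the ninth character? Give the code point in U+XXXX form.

Offset 0: leading byte 0xCA = 11001010 → 2-byte char #1 = CA 81.
Offset 2: leading byte 0xF3 = 11110011 → 4-byte char #2 = F3 8D 89 A2.
Offset 6: leading byte 0xE2 = 11100010 → 3-byte char #3 = E2 82 A8.
Offset 9: leading byte 0xD1 = 11010001 → 2-byte char #4 = D1 B3.
Offset 11: leading byte 0xE2 = 11100010 → 3-byte char #5 = E2 96 B4.
Offset 14: leading byte 0xF2 = 11110010 → 4-byte char #6 = F2 9B 9D 85.
Offset 18: leading byte 0xE1 = 11100001 → 3-byte char #7 = E1 82 A1.
Offset 21: leading byte 0xE3 = 11100011 → 3-byte char #8 = E3 83 8A.
Offset 24: leading byte 0xE2 = 11100010 → 3-byte char #9 = E2 9E B7.
Leading byte 0xE2 = 11100010 matches 1110xxxx → 3-byte sequence.
Byte 1: 0xE2 = 11100010, payload 0010 (4 bits).
Byte 2: 0x9E = 10011110 (10xxxxxx ✓), payload 011110.
Byte 3: 0xB7 = 10110111 (10xxxxxx ✓), payload 110111.
Concatenate: 0010011110110111 = 0x27B7 (16 bits → U+27B7).

U+27B7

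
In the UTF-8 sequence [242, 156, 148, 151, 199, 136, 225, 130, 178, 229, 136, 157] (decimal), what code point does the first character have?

U+9C517

Offset 0: leading byte 0xF2 = 11110010 → 4-byte char #1 = F2 9C 94 97.
Leading byte 0xF2 = 11110010 matches 11110xxx → 4-byte sequence.
Byte 1: 0xF2 = 11110010, payload 010 (3 bits).
Byte 2: 0x9C = 10011100 (10xxxxxx ✓), payload 011100.
Byte 3: 0x94 = 10010100 (10xxxxxx ✓), payload 010100.
Byte 4: 0x97 = 10010111 (10xxxxxx ✓), payload 010111.
Concatenate: 010011100010100010111 = 0x9C517 (21 bits → U+9C517).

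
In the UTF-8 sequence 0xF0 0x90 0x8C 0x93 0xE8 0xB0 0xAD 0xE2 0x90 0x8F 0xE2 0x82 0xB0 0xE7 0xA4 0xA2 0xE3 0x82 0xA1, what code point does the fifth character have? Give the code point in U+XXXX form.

Offset 0: leading byte 0xF0 = 11110000 → 4-byte char #1 = F0 90 8C 93.
Offset 4: leading byte 0xE8 = 11101000 → 3-byte char #2 = E8 B0 AD.
Offset 7: leading byte 0xE2 = 11100010 → 3-byte char #3 = E2 90 8F.
Offset 10: leading byte 0xE2 = 11100010 → 3-byte char #4 = E2 82 B0.
Offset 13: leading byte 0xE7 = 11100111 → 3-byte char #5 = E7 A4 A2.
Leading byte 0xE7 = 11100111 matches 1110xxxx → 3-byte sequence.
Byte 1: 0xE7 = 11100111, payload 0111 (4 bits).
Byte 2: 0xA4 = 10100100 (10xxxxxx ✓), payload 100100.
Byte 3: 0xA2 = 10100010 (10xxxxxx ✓), payload 100010.
Concatenate: 0111100100100010 = 0x7922 (16 bits → U+7922).

U+7922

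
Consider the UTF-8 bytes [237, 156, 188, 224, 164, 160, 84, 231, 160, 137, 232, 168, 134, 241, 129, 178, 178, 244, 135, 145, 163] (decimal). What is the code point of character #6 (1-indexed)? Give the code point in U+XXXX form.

Offset 0: leading byte 0xED = 11101101 → 3-byte char #1 = ED 9C BC.
Offset 3: leading byte 0xE0 = 11100000 → 3-byte char #2 = E0 A4 A0.
Offset 6: leading byte 0x54 = 01010100 → 1-byte char #3 = 54.
Offset 7: leading byte 0xE7 = 11100111 → 3-byte char #4 = E7 A0 89.
Offset 10: leading byte 0xE8 = 11101000 → 3-byte char #5 = E8 A8 86.
Offset 13: leading byte 0xF1 = 11110001 → 4-byte char #6 = F1 81 B2 B2.
Leading byte 0xF1 = 11110001 matches 11110xxx → 4-byte sequence.
Byte 1: 0xF1 = 11110001, payload 001 (3 bits).
Byte 2: 0x81 = 10000001 (10xxxxxx ✓), payload 000001.
Byte 3: 0xB2 = 10110010 (10xxxxxx ✓), payload 110010.
Byte 4: 0xB2 = 10110010 (10xxxxxx ✓), payload 110010.
Concatenate: 001000001110010110010 = 0x41CB2 (21 bits → U+41CB2).

U+41CB2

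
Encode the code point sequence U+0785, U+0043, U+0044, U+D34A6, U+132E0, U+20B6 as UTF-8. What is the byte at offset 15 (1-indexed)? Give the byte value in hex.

1-indexed offset 15 is 0-indexed offset 14.
U+0785 → 2-byte form DE 85 at offsets 0–1.
U+0043 → 1-byte form 43 at offsets 2–2.
U+0044 → 1-byte form 44 at offsets 3–3.
U+D34A6 → 4-byte form F3 93 92 A6 at offsets 4–7.
U+132E0 → 4-byte form F0 93 8B A0 at offsets 8–11.
U+20B6 → 3-byte form E2 82 B6 at offsets 12–14.
Offset 14 falls in char 6's range; it's byte 3 of E2 82 B6 = 0xB6.

0xB6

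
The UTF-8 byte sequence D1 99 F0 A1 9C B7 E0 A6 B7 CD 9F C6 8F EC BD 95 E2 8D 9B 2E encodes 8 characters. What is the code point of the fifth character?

Offset 0: leading byte 0xD1 = 11010001 → 2-byte char #1 = D1 99.
Offset 2: leading byte 0xF0 = 11110000 → 4-byte char #2 = F0 A1 9C B7.
Offset 6: leading byte 0xE0 = 11100000 → 3-byte char #3 = E0 A6 B7.
Offset 9: leading byte 0xCD = 11001101 → 2-byte char #4 = CD 9F.
Offset 11: leading byte 0xC6 = 11000110 → 2-byte char #5 = C6 8F.
Leading byte 0xC6 = 11000110 matches 110xxxxx → 2-byte sequence.
Byte 1: 0xC6 = 11000110, payload 00110 (5 bits).
Byte 2: 0x8F = 10001111 (10xxxxxx ✓), payload 001111.
Concatenate: 00110001111 = 0x18F (11 bits → U+018F).

U+018F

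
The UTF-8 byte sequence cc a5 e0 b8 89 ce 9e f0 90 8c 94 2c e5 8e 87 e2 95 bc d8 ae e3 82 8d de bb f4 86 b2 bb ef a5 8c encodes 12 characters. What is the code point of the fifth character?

U+002C

Offset 0: leading byte 0xCC = 11001100 → 2-byte char #1 = CC A5.
Offset 2: leading byte 0xE0 = 11100000 → 3-byte char #2 = E0 B8 89.
Offset 5: leading byte 0xCE = 11001110 → 2-byte char #3 = CE 9E.
Offset 7: leading byte 0xF0 = 11110000 → 4-byte char #4 = F0 90 8C 94.
Offset 11: leading byte 0x2C = 00101100 → 1-byte char #5 = 2C.
Leading byte 0x2C = 00101100 matches 0xxxxxxx → 1-byte sequence.
Byte 1: 0x2C = 00101100, payload 0101100 (7 bits).
Concatenate: 0101100 = 0x2C (7 bits → U+002C).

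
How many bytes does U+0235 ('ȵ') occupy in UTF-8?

U+0235 = 0x235. UTF-8 uses 1 byte below 0x80, 2 below 0x800, 3 below 0x10000, 4 up to 0x10FFFF. 0x235 is in U+0080–U+07FF → 2 bytes.

2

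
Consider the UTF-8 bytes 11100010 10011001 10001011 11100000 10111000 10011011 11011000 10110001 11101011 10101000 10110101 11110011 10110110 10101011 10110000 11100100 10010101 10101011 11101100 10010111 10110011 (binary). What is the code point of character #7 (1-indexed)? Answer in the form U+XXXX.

Offset 0: leading byte 0xE2 = 11100010 → 3-byte char #1 = E2 99 8B.
Offset 3: leading byte 0xE0 = 11100000 → 3-byte char #2 = E0 B8 9B.
Offset 6: leading byte 0xD8 = 11011000 → 2-byte char #3 = D8 B1.
Offset 8: leading byte 0xEB = 11101011 → 3-byte char #4 = EB A8 B5.
Offset 11: leading byte 0xF3 = 11110011 → 4-byte char #5 = F3 B6 AB B0.
Offset 15: leading byte 0xE4 = 11100100 → 3-byte char #6 = E4 95 AB.
Offset 18: leading byte 0xEC = 11101100 → 3-byte char #7 = EC 97 B3.
Leading byte 0xEC = 11101100 matches 1110xxxx → 3-byte sequence.
Byte 1: 0xEC = 11101100, payload 1100 (4 bits).
Byte 2: 0x97 = 10010111 (10xxxxxx ✓), payload 010111.
Byte 3: 0xB3 = 10110011 (10xxxxxx ✓), payload 110011.
Concatenate: 1100010111110011 = 0xC5F3 (16 bits → U+C5F3).

U+C5F3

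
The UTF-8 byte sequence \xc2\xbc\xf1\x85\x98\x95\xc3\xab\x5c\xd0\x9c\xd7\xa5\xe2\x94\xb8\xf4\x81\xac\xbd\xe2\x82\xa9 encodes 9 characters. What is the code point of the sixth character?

U+05E5

Offset 0: leading byte 0xC2 = 11000010 → 2-byte char #1 = C2 BC.
Offset 2: leading byte 0xF1 = 11110001 → 4-byte char #2 = F1 85 98 95.
Offset 6: leading byte 0xC3 = 11000011 → 2-byte char #3 = C3 AB.
Offset 8: leading byte 0x5C = 01011100 → 1-byte char #4 = 5C.
Offset 9: leading byte 0xD0 = 11010000 → 2-byte char #5 = D0 9C.
Offset 11: leading byte 0xD7 = 11010111 → 2-byte char #6 = D7 A5.
Leading byte 0xD7 = 11010111 matches 110xxxxx → 2-byte sequence.
Byte 1: 0xD7 = 11010111, payload 10111 (5 bits).
Byte 2: 0xA5 = 10100101 (10xxxxxx ✓), payload 100101.
Concatenate: 10111100101 = 0x5E5 (11 bits → U+05E5).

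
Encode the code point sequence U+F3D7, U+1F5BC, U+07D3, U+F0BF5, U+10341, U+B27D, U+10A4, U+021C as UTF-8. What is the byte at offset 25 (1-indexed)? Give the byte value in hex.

0x9C

1-indexed offset 25 is 0-indexed offset 24.
U+F3D7 → 3-byte form EF 8F 97 at offsets 0–2.
U+1F5BC → 4-byte form F0 9F 96 BC at offsets 3–6.
U+07D3 → 2-byte form DF 93 at offsets 7–8.
U+F0BF5 → 4-byte form F3 B0 AF B5 at offsets 9–12.
U+10341 → 4-byte form F0 90 8D 81 at offsets 13–16.
U+B27D → 3-byte form EB 89 BD at offsets 17–19.
U+10A4 → 3-byte form E1 82 A4 at offsets 20–22.
U+021C → 2-byte form C8 9C at offsets 23–24.
Offset 24 falls in char 8's range; it's byte 2 of C8 9C = 0x9C.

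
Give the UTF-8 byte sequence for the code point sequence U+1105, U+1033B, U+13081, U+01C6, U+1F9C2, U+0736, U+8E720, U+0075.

U+1105: 3-byte form → E1 84 85.
U+1033B: 4-byte form → F0 90 8C BB.
U+13081: 4-byte form → F0 93 82 81.
U+01C6: 2-byte form → C7 86.
U+1F9C2: 4-byte form → F0 9F A7 82.
U+0736: 2-byte form → DC B6.
U+8E720: 4-byte form → F2 8E 9C A0.
U+0075: 1-byte form → 75.
Concatenated (24 bytes): E1 84 85 F0 90 8C BB F0 93 82 81 C7 86 F0 9F A7 82 DC B6 F2 8E 9C A0 75.

E1 84 85 F0 90 8C BB F0 93 82 81 C7 86 F0 9F A7 82 DC B6 F2 8E 9C A0 75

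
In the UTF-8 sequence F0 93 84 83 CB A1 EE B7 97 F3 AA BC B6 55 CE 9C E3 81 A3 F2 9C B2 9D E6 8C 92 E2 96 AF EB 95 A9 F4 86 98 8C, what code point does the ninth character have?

U+6312

Offset 0: leading byte 0xF0 = 11110000 → 4-byte char #1 = F0 93 84 83.
Offset 4: leading byte 0xCB = 11001011 → 2-byte char #2 = CB A1.
Offset 6: leading byte 0xEE = 11101110 → 3-byte char #3 = EE B7 97.
Offset 9: leading byte 0xF3 = 11110011 → 4-byte char #4 = F3 AA BC B6.
Offset 13: leading byte 0x55 = 01010101 → 1-byte char #5 = 55.
Offset 14: leading byte 0xCE = 11001110 → 2-byte char #6 = CE 9C.
Offset 16: leading byte 0xE3 = 11100011 → 3-byte char #7 = E3 81 A3.
Offset 19: leading byte 0xF2 = 11110010 → 4-byte char #8 = F2 9C B2 9D.
Offset 23: leading byte 0xE6 = 11100110 → 3-byte char #9 = E6 8C 92.
Leading byte 0xE6 = 11100110 matches 1110xxxx → 3-byte sequence.
Byte 1: 0xE6 = 11100110, payload 0110 (4 bits).
Byte 2: 0x8C = 10001100 (10xxxxxx ✓), payload 001100.
Byte 3: 0x92 = 10010010 (10xxxxxx ✓), payload 010010.
Concatenate: 0110001100010010 = 0x6312 (16 bits → U+6312).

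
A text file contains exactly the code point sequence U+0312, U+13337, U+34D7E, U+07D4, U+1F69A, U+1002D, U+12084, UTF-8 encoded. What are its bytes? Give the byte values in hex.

CC 92 F0 93 8C B7 F0 B4 B5 BE DF 94 F0 9F 9A 9A F0 90 80 AD F0 92 82 84

U+0312: 2-byte form → CC 92.
U+13337: 4-byte form → F0 93 8C B7.
U+34D7E: 4-byte form → F0 B4 B5 BE.
U+07D4: 2-byte form → DF 94.
U+1F69A: 4-byte form → F0 9F 9A 9A.
U+1002D: 4-byte form → F0 90 80 AD.
U+12084: 4-byte form → F0 92 82 84.
Concatenated (24 bytes): CC 92 F0 93 8C B7 F0 B4 B5 BE DF 94 F0 9F 9A 9A F0 90 80 AD F0 92 82 84.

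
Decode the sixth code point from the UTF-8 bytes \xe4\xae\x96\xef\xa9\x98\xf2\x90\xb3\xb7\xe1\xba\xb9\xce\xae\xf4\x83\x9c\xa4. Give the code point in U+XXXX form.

Offset 0: leading byte 0xE4 = 11100100 → 3-byte char #1 = E4 AE 96.
Offset 3: leading byte 0xEF = 11101111 → 3-byte char #2 = EF A9 98.
Offset 6: leading byte 0xF2 = 11110010 → 4-byte char #3 = F2 90 B3 B7.
Offset 10: leading byte 0xE1 = 11100001 → 3-byte char #4 = E1 BA B9.
Offset 13: leading byte 0xCE = 11001110 → 2-byte char #5 = CE AE.
Offset 15: leading byte 0xF4 = 11110100 → 4-byte char #6 = F4 83 9C A4.
Leading byte 0xF4 = 11110100 matches 11110xxx → 4-byte sequence.
Byte 1: 0xF4 = 11110100, payload 100 (3 bits).
Byte 2: 0x83 = 10000011 (10xxxxxx ✓), payload 000011.
Byte 3: 0x9C = 10011100 (10xxxxxx ✓), payload 011100.
Byte 4: 0xA4 = 10100100 (10xxxxxx ✓), payload 100100.
Concatenate: 100000011011100100100 = 0x103724 (21 bits → U+103724).

U+103724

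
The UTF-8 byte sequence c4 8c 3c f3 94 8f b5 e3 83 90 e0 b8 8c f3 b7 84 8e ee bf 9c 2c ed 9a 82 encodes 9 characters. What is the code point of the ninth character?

U+D682

Offset 0: leading byte 0xC4 = 11000100 → 2-byte char #1 = C4 8C.
Offset 2: leading byte 0x3C = 00111100 → 1-byte char #2 = 3C.
Offset 3: leading byte 0xF3 = 11110011 → 4-byte char #3 = F3 94 8F B5.
Offset 7: leading byte 0xE3 = 11100011 → 3-byte char #4 = E3 83 90.
Offset 10: leading byte 0xE0 = 11100000 → 3-byte char #5 = E0 B8 8C.
Offset 13: leading byte 0xF3 = 11110011 → 4-byte char #6 = F3 B7 84 8E.
Offset 17: leading byte 0xEE = 11101110 → 3-byte char #7 = EE BF 9C.
Offset 20: leading byte 0x2C = 00101100 → 1-byte char #8 = 2C.
Offset 21: leading byte 0xED = 11101101 → 3-byte char #9 = ED 9A 82.
Leading byte 0xED = 11101101 matches 1110xxxx → 3-byte sequence.
Byte 1: 0xED = 11101101, payload 1101 (4 bits).
Byte 2: 0x9A = 10011010 (10xxxxxx ✓), payload 011010.
Byte 3: 0x82 = 10000010 (10xxxxxx ✓), payload 000010.
Concatenate: 1101011010000010 = 0xD682 (16 bits → U+D682).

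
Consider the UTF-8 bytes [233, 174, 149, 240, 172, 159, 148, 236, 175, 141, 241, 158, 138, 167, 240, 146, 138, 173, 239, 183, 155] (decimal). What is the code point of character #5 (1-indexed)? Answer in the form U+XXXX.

U+122AD

Offset 0: leading byte 0xE9 = 11101001 → 3-byte char #1 = E9 AE 95.
Offset 3: leading byte 0xF0 = 11110000 → 4-byte char #2 = F0 AC 9F 94.
Offset 7: leading byte 0xEC = 11101100 → 3-byte char #3 = EC AF 8D.
Offset 10: leading byte 0xF1 = 11110001 → 4-byte char #4 = F1 9E 8A A7.
Offset 14: leading byte 0xF0 = 11110000 → 4-byte char #5 = F0 92 8A AD.
Leading byte 0xF0 = 11110000 matches 11110xxx → 4-byte sequence.
Byte 1: 0xF0 = 11110000, payload 000 (3 bits).
Byte 2: 0x92 = 10010010 (10xxxxxx ✓), payload 010010.
Byte 3: 0x8A = 10001010 (10xxxxxx ✓), payload 001010.
Byte 4: 0xAD = 10101101 (10xxxxxx ✓), payload 101101.
Concatenate: 000010010001010101101 = 0x122AD (21 bits → U+122AD).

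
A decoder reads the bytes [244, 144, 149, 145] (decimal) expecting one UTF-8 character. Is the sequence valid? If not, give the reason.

Leading byte 0xF4 = 11110100 → 4-byte form.
Payload = 0x110551, which exceeds U+10FFFF, the maximum Unicode code point. (Leading bytes F5–FF, or F4 followed by ≥ 0x90, are invalid.)

invalid (encodes a value above U+10FFFF)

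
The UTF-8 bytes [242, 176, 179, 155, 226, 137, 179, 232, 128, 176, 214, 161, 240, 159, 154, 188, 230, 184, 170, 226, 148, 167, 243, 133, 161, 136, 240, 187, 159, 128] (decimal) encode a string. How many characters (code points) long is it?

9

Byte at offset 0: 0xF2 = 11110010 → 4-byte char (#1). Advance 4.
Byte at offset 4: 0xE2 = 11100010 → 3-byte char (#2). Advance 3.
Byte at offset 7: 0xE8 = 11101000 → 3-byte char (#3). Advance 3.
Byte at offset 10: 0xD6 = 11010110 → 2-byte char (#4). Advance 2.
Byte at offset 12: 0xF0 = 11110000 → 4-byte char (#5). Advance 4.
Byte at offset 16: 0xE6 = 11100110 → 3-byte char (#6). Advance 3.
Byte at offset 19: 0xE2 = 11100010 → 3-byte char (#7). Advance 3.
Byte at offset 22: 0xF3 = 11110011 → 4-byte char (#8). Advance 4.
Byte at offset 26: 0xF0 = 11110000 → 4-byte char (#9). Advance 4.
Reached end at offset 30 after 9 code points.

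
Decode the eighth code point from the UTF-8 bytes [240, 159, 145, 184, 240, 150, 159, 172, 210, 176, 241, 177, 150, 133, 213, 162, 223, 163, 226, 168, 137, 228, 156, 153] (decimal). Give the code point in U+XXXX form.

U+4719

Offset 0: leading byte 0xF0 = 11110000 → 4-byte char #1 = F0 9F 91 B8.
Offset 4: leading byte 0xF0 = 11110000 → 4-byte char #2 = F0 96 9F AC.
Offset 8: leading byte 0xD2 = 11010010 → 2-byte char #3 = D2 B0.
Offset 10: leading byte 0xF1 = 11110001 → 4-byte char #4 = F1 B1 96 85.
Offset 14: leading byte 0xD5 = 11010101 → 2-byte char #5 = D5 A2.
Offset 16: leading byte 0xDF = 11011111 → 2-byte char #6 = DF A3.
Offset 18: leading byte 0xE2 = 11100010 → 3-byte char #7 = E2 A8 89.
Offset 21: leading byte 0xE4 = 11100100 → 3-byte char #8 = E4 9C 99.
Leading byte 0xE4 = 11100100 matches 1110xxxx → 3-byte sequence.
Byte 1: 0xE4 = 11100100, payload 0100 (4 bits).
Byte 2: 0x9C = 10011100 (10xxxxxx ✓), payload 011100.
Byte 3: 0x99 = 10011001 (10xxxxxx ✓), payload 011001.
Concatenate: 0100011100011001 = 0x4719 (16 bits → U+4719).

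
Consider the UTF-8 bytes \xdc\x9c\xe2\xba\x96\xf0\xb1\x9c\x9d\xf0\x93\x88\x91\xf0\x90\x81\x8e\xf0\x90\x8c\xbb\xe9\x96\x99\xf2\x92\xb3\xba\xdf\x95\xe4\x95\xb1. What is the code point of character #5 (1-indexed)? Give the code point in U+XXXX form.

Offset 0: leading byte 0xDC = 11011100 → 2-byte char #1 = DC 9C.
Offset 2: leading byte 0xE2 = 11100010 → 3-byte char #2 = E2 BA 96.
Offset 5: leading byte 0xF0 = 11110000 → 4-byte char #3 = F0 B1 9C 9D.
Offset 9: leading byte 0xF0 = 11110000 → 4-byte char #4 = F0 93 88 91.
Offset 13: leading byte 0xF0 = 11110000 → 4-byte char #5 = F0 90 81 8E.
Leading byte 0xF0 = 11110000 matches 11110xxx → 4-byte sequence.
Byte 1: 0xF0 = 11110000, payload 000 (3 bits).
Byte 2: 0x90 = 10010000 (10xxxxxx ✓), payload 010000.
Byte 3: 0x81 = 10000001 (10xxxxxx ✓), payload 000001.
Byte 4: 0x8E = 10001110 (10xxxxxx ✓), payload 001110.
Concatenate: 000010000000001001110 = 0x1004E (21 bits → U+1004E).

U+1004E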